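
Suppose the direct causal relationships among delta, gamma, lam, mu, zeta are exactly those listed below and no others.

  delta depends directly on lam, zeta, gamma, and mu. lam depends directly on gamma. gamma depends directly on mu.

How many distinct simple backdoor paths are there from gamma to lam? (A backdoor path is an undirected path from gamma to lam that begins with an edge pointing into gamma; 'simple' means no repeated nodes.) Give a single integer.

A backdoor path from gamma to lam is any simple undirected path whose first edge points into gamma (i.e. leaves gamma via a parent).
Parents of gamma: {mu}.
Enumerating:
  P1: gamma <- mu -> delta <- lam
That exhausts the simple backdoor paths. Count: 1.

1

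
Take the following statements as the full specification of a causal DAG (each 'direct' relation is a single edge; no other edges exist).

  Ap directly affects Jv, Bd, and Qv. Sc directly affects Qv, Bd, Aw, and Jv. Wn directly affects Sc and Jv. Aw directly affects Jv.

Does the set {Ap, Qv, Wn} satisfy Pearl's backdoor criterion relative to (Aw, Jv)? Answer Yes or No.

No

Backdoor paths from Aw to Jv (paths whose first edge points into Aw):
  P1: Aw <- Sc <- Wn -> Jv
  P2: Aw <- Sc -> Qv <- Ap -> Jv
  P3: Aw <- Sc -> Jv
  P4: Aw <- Sc -> Bd <- Ap -> Jv
Condition 1 (no descendant of Aw in the set): holds — descendants of Aw are {Jv}; none are in {Ap, Qv, Wn}.
Condition 2 (every backdoor path blocked by {Ap, Qv, Wn}):
  P1: blocked at fork node Wn ∈ conditioning set.
  P2: blocked at fork node Ap ∈ conditioning set.
  P3: open — no interior node is in the conditioning set.
  P4: blocked at collider Bd (neither it nor any descendant is in the conditioning set).
{Ap, Qv, Wn} does not satisfy the backdoor criterion.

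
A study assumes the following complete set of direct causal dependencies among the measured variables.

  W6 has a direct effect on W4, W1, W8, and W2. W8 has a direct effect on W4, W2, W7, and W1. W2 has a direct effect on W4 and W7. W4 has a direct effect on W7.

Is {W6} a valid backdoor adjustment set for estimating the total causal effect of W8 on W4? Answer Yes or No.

Backdoor paths from W8 to W4 (paths whose first edge points into W8):
  P1: W8 <- W6 -> W2 -> W4
  P2: W8 <- W6 -> W2 -> W7 <- W4
  P3: W8 <- W6 -> W4
Condition 1 (no descendant of W8 in the set): holds — descendants of W8 are {W1, W2, W4, W7}; none are in {W6}.
Condition 2 (every backdoor path blocked by {W6}):
  P1: blocked at fork node W6 ∈ conditioning set.
  P2: blocked at fork node W6 ∈ conditioning set.
  P3: blocked at fork node W6 ∈ conditioning set.
{W6} satisfies the backdoor criterion.

Yes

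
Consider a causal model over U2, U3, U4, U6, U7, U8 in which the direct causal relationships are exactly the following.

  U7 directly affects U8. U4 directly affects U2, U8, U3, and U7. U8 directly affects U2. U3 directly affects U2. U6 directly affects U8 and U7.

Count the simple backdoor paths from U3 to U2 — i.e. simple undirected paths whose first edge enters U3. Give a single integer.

4

A backdoor path from U3 to U2 is any simple undirected path whose first edge points into U3 (i.e. leaves U3 via a parent).
Parents of U3: {U4}.
Enumerating:
  P1: U3 <- U4 -> U7 <- U6 -> U8 -> U2
  P2: U3 <- U4 -> U7 -> U8 -> U2
  P3: U3 <- U4 -> U8 -> U2
  P4: U3 <- U4 -> U2
That exhausts the simple backdoor paths. Count: 4.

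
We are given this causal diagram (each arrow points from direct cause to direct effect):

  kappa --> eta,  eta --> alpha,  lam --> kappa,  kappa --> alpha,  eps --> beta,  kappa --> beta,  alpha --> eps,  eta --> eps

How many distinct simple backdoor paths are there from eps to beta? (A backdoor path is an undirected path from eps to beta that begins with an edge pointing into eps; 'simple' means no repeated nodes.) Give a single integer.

A backdoor path from eps to beta is any simple undirected path whose first edge points into eps (i.e. leaves eps via a parent).
Parents of eps: {alpha, eta}.
Enumerating:
  P1: eps <- eta <- kappa -> beta
  P2: eps <- eta -> alpha <- kappa -> beta
  P3: eps <- alpha <- kappa -> beta
  P4: eps <- alpha <- eta <- kappa -> beta
That exhausts the simple backdoor paths. Count: 4.

4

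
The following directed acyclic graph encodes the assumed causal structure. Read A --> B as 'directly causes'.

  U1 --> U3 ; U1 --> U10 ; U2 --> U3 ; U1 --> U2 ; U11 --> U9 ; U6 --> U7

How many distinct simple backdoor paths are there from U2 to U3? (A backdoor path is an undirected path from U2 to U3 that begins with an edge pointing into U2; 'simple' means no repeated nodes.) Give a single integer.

A backdoor path from U2 to U3 is any simple undirected path whose first edge points into U2 (i.e. leaves U2 via a parent).
Parents of U2: {U1}.
Enumerating:
  P1: U2 <- U1 -> U3
That exhausts the simple backdoor paths. Count: 1.

1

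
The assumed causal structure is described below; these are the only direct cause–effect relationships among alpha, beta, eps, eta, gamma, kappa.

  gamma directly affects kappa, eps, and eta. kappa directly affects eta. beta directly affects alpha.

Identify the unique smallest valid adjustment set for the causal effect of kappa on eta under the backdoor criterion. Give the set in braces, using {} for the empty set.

{gamma}

Variables eligible for adjustment (non-descendants of kappa, excluding kappa and eta): {alpha, beta, eps, gamma}.
Backdoor paths from kappa to eta:
  P1: kappa <- gamma -> eta
The empty set is not sufficient: P1 (kappa <- gamma -> eta) has no collider blocking it and no conditioned non-collider, so it is open.
Try {gamma}:
  P1: blocked at fork node gamma ∈ conditioning set.
{gamma} contains no descendant of kappa and blocks every backdoor path.
No other singleton works — e.g. {beta} leaves P1 open — so {gamma} is the unique smallest valid adjustment set.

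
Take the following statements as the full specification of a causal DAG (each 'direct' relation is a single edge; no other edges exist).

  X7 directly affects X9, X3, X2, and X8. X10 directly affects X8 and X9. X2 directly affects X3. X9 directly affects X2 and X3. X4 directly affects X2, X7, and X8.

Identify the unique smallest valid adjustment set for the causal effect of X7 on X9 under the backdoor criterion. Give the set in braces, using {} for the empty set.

Variables eligible for adjustment (non-descendants of X7, excluding X7 and X9): {X10, X4}.
Backdoor paths from X7 to X9:
  P1: X7 <- X4 -> X2 <- X9
  P2: X7 <- X4 -> X2 -> X3 <- X9
  P3: X7 <- X4 -> X8 <- X10 -> X9
Each backdoor path contains an unconditioned collider, so every path is already blocked with the empty conditioning set:
  P1: blocked at collider X2 (neither it nor any descendant is in the conditioning set).
  P2: blocked at collider X3 (neither it nor any descendant is in the conditioning set).
  P3: blocked at collider X8 (neither it nor any descendant is in the conditioning set).
The empty set is therefore the unique smallest valid set.

{}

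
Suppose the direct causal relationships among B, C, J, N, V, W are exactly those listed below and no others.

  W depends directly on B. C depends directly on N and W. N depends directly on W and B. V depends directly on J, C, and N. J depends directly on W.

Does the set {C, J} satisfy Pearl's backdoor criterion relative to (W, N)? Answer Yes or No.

Backdoor paths from W to N (paths whose first edge points into W):
  P1: W <- B -> N
Condition 1 (no descendant of W in the set): FAILS — C and J are descendants of W.
Condition 2 (every backdoor path blocked by {C, J}):
  P1: open — no interior node is in the conditioning set.
{C, J} does not satisfy the backdoor criterion.

No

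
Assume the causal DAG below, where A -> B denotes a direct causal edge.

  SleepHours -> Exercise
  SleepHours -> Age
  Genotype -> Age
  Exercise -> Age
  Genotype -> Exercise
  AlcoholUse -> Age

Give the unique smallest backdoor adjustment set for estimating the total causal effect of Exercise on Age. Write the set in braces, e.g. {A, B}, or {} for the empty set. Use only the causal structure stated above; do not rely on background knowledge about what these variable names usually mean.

{Genotype, SleepHours}

Variables eligible for adjustment (non-descendants of Exercise, excluding Exercise and Age): {AlcoholUse, Genotype, SleepHours}.
Backdoor paths from Exercise to Age:
  P1: Exercise <- SleepHours -> Age
  P2: Exercise <- Genotype -> Age
The empty set is not sufficient: P1 (Exercise <- SleepHours -> Age) has no collider blocking it and no conditioned non-collider, so it is open.
Try {Genotype, SleepHours}:
  P1: blocked at fork node SleepHours ∈ conditioning set.
  P2: blocked at fork node Genotype ∈ conditioning set.
{Genotype, SleepHours} contains no descendant of Exercise and blocks every backdoor path.
Every element of {Genotype, SleepHours} is needed (dropping Genotype leaves P2 open; dropping SleepHours leaves P1 open), so no proper subset is valid.
Among all size-2 subsets of the eligible variables, only {Genotype, SleepHours} blocks every backdoor path, so it is the unique smallest valid adjustment set.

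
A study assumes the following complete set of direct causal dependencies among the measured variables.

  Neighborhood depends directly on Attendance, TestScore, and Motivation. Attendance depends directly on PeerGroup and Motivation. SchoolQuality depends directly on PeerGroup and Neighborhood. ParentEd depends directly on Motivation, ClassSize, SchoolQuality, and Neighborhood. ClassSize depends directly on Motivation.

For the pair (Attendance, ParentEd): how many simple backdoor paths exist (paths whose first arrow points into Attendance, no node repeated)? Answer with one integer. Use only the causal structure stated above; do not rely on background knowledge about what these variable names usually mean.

A backdoor path from Attendance to ParentEd is any simple undirected path whose first edge points into Attendance (i.e. leaves Attendance via a parent).
Parents of Attendance: {Motivation, PeerGroup}.
Enumerating:
  P1: Attendance <- Motivation -> ClassSize -> ParentEd
  P2: Attendance <- Motivation -> Neighborhood -> SchoolQuality -> ParentEd
  P3: Attendance <- Motivation -> Neighborhood -> ParentEd
  P4: Attendance <- Motivation -> ParentEd
  P5: Attendance <- PeerGroup -> SchoolQuality <- Neighborhood <- Motivation -> ClassSize -> ParentEd
  P6: Attendance <- PeerGroup -> SchoolQuality <- Neighborhood <- Motivation -> ParentEd
  P7: Attendance <- PeerGroup -> SchoolQuality <- Neighborhood -> ParentEd
  P8: Attendance <- PeerGroup -> SchoolQuality -> ParentEd
That exhausts the simple backdoor paths. Count: 8.

8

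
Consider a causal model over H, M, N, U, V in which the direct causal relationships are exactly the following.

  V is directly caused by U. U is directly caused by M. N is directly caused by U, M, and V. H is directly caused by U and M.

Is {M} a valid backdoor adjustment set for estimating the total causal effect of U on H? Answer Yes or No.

Yes

Backdoor paths from U to H (paths whose first edge points into U):
  P1: U <- M -> H
Condition 1 (no descendant of U in the set): holds — descendants of U are {H, N, V}; none are in {M}.
Condition 2 (every backdoor path blocked by {M}):
  P1: blocked at fork node M ∈ conditioning set.
{M} satisfies the backdoor criterion.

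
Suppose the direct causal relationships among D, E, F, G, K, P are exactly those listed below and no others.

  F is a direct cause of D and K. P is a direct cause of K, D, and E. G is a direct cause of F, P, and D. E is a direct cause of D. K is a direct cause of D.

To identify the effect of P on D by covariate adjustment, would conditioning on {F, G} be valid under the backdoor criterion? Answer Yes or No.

Yes

Backdoor paths from P to D (paths whose first edge points into P):
  P1: P <- G -> F -> K -> D
  P2: P <- G -> F -> D
  P3: P <- G -> D
Condition 1 (no descendant of P in the set): holds — descendants of P are {D, E, K}; none are in {F, G}.
Condition 2 (every backdoor path blocked by {F, G}):
  P1: blocked at fork node G ∈ conditioning set.
  P2: blocked at fork node G ∈ conditioning set.
  P3: blocked at fork node G ∈ conditioning set.
{F, G} satisfies the backdoor criterion.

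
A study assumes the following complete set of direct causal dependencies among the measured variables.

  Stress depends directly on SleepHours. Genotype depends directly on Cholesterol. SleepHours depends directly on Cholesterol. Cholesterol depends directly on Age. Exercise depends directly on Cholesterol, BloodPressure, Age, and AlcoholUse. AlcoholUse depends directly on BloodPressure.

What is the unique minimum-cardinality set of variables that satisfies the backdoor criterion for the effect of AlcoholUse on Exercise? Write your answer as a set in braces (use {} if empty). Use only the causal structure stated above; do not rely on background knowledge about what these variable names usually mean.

{BloodPressure}

Variables eligible for adjustment (non-descendants of AlcoholUse, excluding AlcoholUse and Exercise): {Age, BloodPressure, Cholesterol, Genotype, SleepHours, Stress}.
Backdoor paths from AlcoholUse to Exercise:
  P1: AlcoholUse <- BloodPressure -> Exercise
The empty set is not sufficient: P1 (AlcoholUse <- BloodPressure -> Exercise) has no collider blocking it and no conditioned non-collider, so it is open.
Try {BloodPressure}:
  P1: blocked at fork node BloodPressure ∈ conditioning set.
{BloodPressure} contains no descendant of AlcoholUse and blocks every backdoor path.
No other singleton works — e.g. {Age} leaves P1 open — so {BloodPressure} is the unique smallest valid adjustment set.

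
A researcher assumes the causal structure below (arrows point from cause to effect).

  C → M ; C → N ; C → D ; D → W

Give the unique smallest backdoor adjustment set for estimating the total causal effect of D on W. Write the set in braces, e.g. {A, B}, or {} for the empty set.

{}

Variables eligible for adjustment (non-descendants of D, excluding D and W): {C, M, N}.
Backdoor paths from D to W:
  (none)
With no backdoor paths the empty set already satisfies the criterion, and it is trivially minimal.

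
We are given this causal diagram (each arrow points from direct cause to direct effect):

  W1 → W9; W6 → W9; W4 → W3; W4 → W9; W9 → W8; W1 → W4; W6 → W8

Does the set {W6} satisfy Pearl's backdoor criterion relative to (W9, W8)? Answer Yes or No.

Yes

Backdoor paths from W9 to W8 (paths whose first edge points into W9):
  P1: W9 <- W6 -> W8
Condition 1 (no descendant of W9 in the set): holds — descendants of W9 are {W8}; none are in {W6}.
Condition 2 (every backdoor path blocked by {W6}):
  P1: blocked at fork node W6 ∈ conditioning set.
{W6} satisfies the backdoor criterion.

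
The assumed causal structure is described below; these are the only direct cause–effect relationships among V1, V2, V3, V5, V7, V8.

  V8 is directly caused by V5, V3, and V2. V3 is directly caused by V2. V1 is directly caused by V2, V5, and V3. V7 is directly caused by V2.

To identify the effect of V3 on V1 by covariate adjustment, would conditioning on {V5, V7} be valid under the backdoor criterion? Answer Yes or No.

Backdoor paths from V3 to V1 (paths whose first edge points into V3):
  P1: V3 <- V2 -> V8 <- V5 -> V1
  P2: V3 <- V2 -> V1
Condition 1 (no descendant of V3 in the set): holds — descendants of V3 are {V1, V8}; none are in {V5, V7}.
Condition 2 (every backdoor path blocked by {V5, V7}):
  P1: blocked at collider V8 (neither it nor any descendant is in the conditioning set).
  P2: open — no interior node is in the conditioning set.
{V5, V7} does not satisfy the backdoor criterion.

No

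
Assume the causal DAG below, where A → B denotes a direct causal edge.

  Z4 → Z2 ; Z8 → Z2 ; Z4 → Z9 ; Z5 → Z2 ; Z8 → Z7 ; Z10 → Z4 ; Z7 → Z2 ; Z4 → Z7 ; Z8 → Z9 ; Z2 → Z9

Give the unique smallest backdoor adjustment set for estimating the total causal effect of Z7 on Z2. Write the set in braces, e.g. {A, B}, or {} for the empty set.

Variables eligible for adjustment (non-descendants of Z7, excluding Z7 and Z2): {Z10, Z4, Z5, Z8}.
Backdoor paths from Z7 to Z2:
  P1: Z7 <- Z8 -> Z2
  P2: Z7 <- Z8 -> Z9 <- Z4 -> Z2
  P3: Z7 <- Z8 -> Z9 <- Z2
  P4: Z7 <- Z4 -> Z2
  P5: Z7 <- Z4 -> Z9 <- Z8 -> Z2
  P6: Z7 <- Z4 -> Z9 <- Z2
The empty set is not sufficient: P1 (Z7 <- Z8 -> Z2) has no collider blocking it and no conditioned non-collider, so it is open.
Try {Z4, Z8}:
  P1: blocked at fork node Z8 ∈ conditioning set.
  P2: blocked at fork node Z8 ∈ conditioning set.
  P3: blocked at fork node Z8 ∈ conditioning set.
  P4: blocked at fork node Z4 ∈ conditioning set.
  P5: blocked at fork node Z4 ∈ conditioning set.
  P6: blocked at fork node Z4 ∈ conditioning set.
{Z4, Z8} contains no descendant of Z7 and blocks every backdoor path.
Every element of {Z4, Z8} is needed (dropping Z4 leaves P4 open; dropping Z8 leaves P1 open), so no proper subset is valid.
Among all size-2 subsets of the eligible variables, only {Z4, Z8} blocks every backdoor path, so it is the unique smallest valid adjustment set.

{Z4, Z8}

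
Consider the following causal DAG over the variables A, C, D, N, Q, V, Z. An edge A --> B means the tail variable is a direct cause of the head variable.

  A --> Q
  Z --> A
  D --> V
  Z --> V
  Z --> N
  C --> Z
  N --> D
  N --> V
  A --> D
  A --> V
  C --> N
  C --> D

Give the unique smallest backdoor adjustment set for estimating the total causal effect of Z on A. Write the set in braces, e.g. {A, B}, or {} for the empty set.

{}

Variables eligible for adjustment (non-descendants of Z, excluding Z and A): {C}.
Backdoor paths from Z to A:
  P1: Z <- C -> N -> D <- A
  P2: Z <- C -> N -> D -> V <- A
  P3: Z <- C -> N -> V <- A
  P4: Z <- C -> N -> V <- D <- A
  P5: Z <- C -> D <- N -> V <- A
  P6: Z <- C -> D <- A
  P7: Z <- C -> D -> V <- A
Each backdoor path contains an unconditioned collider, so every path is already blocked with the empty conditioning set:
  P1: blocked at collider D (neither it nor any descendant is in the conditioning set).
  P2: blocked at collider V (neither it nor any descendant is in the conditioning set).
  P3: blocked at collider V (neither it nor any descendant is in the conditioning set).
  P4: blocked at collider V (neither it nor any descendant is in the conditioning set).
  P5: blocked at collider D (neither it nor any descendant is in the conditioning set).
  P6: blocked at collider D (neither it nor any descendant is in the conditioning set).
  P7: blocked at collider V (neither it nor any descendant is in the conditioning set).
The empty set is therefore the unique smallest valid set.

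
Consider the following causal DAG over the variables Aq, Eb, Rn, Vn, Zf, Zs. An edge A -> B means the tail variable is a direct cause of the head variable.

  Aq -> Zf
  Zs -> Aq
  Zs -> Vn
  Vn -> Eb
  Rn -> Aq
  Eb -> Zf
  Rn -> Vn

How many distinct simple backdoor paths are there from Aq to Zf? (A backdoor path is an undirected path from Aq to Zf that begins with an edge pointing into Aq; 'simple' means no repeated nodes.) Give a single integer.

2

A backdoor path from Aq to Zf is any simple undirected path whose first edge points into Aq (i.e. leaves Aq via a parent).
Parents of Aq: {Rn, Zs}.
Enumerating:
  P1: Aq <- Zs -> Vn -> Eb -> Zf
  P2: Aq <- Rn -> Vn -> Eb -> Zf
That exhausts the simple backdoor paths. Count: 2.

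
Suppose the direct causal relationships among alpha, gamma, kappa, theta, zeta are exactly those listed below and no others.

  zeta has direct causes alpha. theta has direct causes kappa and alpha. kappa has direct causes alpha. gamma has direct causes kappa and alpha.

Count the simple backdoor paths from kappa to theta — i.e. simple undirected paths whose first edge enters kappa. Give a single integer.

1

A backdoor path from kappa to theta is any simple undirected path whose first edge points into kappa (i.e. leaves kappa via a parent).
Parents of kappa: {alpha}.
Enumerating:
  P1: kappa <- alpha -> theta
That exhausts the simple backdoor paths. Count: 1.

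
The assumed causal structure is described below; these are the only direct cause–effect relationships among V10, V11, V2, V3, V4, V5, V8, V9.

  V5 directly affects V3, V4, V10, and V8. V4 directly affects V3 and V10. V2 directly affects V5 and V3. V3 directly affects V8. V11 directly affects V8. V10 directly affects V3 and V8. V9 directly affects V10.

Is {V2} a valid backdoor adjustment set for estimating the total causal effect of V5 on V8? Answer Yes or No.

Yes

Backdoor paths from V5 to V8 (paths whose first edge points into V5):
  P1: V5 <- V2 -> V3 <- V4 -> V10 -> V8
  P2: V5 <- V2 -> V3 <- V10 -> V8
  P3: V5 <- V2 -> V3 -> V8
Condition 1 (no descendant of V5 in the set): holds — descendants of V5 are {V10, V3, V4, V8}; none are in {V2}.
Condition 2 (every backdoor path blocked by {V2}):
  P1: blocked at fork node V2 ∈ conditioning set.
  P2: blocked at fork node V2 ∈ conditioning set.
  P3: blocked at fork node V2 ∈ conditioning set.
{V2} satisfies the backdoor criterion.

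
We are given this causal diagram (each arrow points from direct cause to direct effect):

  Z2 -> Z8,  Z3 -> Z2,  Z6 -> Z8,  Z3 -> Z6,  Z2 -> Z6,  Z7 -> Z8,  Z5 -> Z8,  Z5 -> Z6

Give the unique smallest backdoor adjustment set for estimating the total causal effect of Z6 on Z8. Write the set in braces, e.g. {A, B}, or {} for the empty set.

{Z2, Z5}

Variables eligible for adjustment (non-descendants of Z6, excluding Z6 and Z8): {Z2, Z3, Z5, Z7}.
Backdoor paths from Z6 to Z8:
  P1: Z6 <- Z3 -> Z2 -> Z8
  P2: Z6 <- Z5 -> Z8
  P3: Z6 <- Z2 -> Z8
The empty set is not sufficient: P1 (Z6 <- Z3 -> Z2 -> Z8) has no collider blocking it and no conditioned non-collider, so it is open.
Try {Z2, Z5}:
  P1: blocked at chain node Z2 ∈ conditioning set.
  P2: blocked at fork node Z5 ∈ conditioning set.
  P3: blocked at fork node Z2 ∈ conditioning set.
{Z2, Z5} contains no descendant of Z6 and blocks every backdoor path.
Every element of {Z2, Z5} is needed (dropping Z2 leaves P1 open; dropping Z5 leaves P2 open), so no proper subset is valid.
Among all size-2 subsets of the eligible variables, only {Z2, Z5} blocks every backdoor path, so it is the unique smallest valid adjustment set.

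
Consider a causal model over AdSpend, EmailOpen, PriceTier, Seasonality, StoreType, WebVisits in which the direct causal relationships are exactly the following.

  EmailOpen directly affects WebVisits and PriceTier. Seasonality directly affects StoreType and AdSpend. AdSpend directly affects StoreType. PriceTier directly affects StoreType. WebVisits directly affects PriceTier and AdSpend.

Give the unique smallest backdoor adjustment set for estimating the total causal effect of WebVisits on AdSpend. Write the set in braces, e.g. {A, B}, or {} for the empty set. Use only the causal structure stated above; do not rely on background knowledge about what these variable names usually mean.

{}

Variables eligible for adjustment (non-descendants of WebVisits, excluding WebVisits and AdSpend): {EmailOpen, Seasonality}.
Backdoor paths from WebVisits to AdSpend:
  P1: WebVisits <- EmailOpen -> PriceTier -> StoreType <- Seasonality -> AdSpend
  P2: WebVisits <- EmailOpen -> PriceTier -> StoreType <- AdSpend
Each backdoor path contains an unconditioned collider, so every path is already blocked with the empty conditioning set:
  P1: blocked at collider StoreType (neither it nor any descendant is in the conditioning set).
  P2: blocked at collider StoreType (neither it nor any descendant is in the conditioning set).
The empty set is therefore the unique smallest valid set.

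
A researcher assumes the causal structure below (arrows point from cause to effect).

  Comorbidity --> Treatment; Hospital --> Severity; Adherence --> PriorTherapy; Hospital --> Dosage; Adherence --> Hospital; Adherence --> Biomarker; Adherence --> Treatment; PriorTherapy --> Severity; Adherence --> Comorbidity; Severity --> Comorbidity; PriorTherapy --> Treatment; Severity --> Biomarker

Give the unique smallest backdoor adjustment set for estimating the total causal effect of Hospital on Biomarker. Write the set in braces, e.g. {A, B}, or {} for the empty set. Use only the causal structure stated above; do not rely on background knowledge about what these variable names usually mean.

{Adherence}

Variables eligible for adjustment (non-descendants of Hospital, excluding Hospital and Biomarker): {Adherence, PriorTherapy}.
Backdoor paths from Hospital to Biomarker:
  P1: Hospital <- Adherence -> PriorTherapy -> Severity -> Biomarker
  P2: Hospital <- Adherence -> PriorTherapy -> Treatment <- Comorbidity <- Severity -> Biomarker
  P3: Hospital <- Adherence -> Biomarker
  P4: Hospital <- Adherence -> Comorbidity <- Severity -> Biomarker
  P5: Hospital <- Adherence -> Comorbidity -> Treatment <- PriorTherapy -> Severity -> Biomarker
  P6: Hospital <- Adherence -> Treatment <- PriorTherapy -> Severity -> Biomarker
  P7: Hospital <- Adherence -> Treatment <- Comorbidity <- Severity -> Biomarker
The empty set is not sufficient: P1 (Hospital <- Adherence -> PriorTherapy -> Severity -> Biomarker) has no collider blocking it and no conditioned non-collider, so it is open.
Try {Adherence}:
  P1: blocked at fork node Adherence ∈ conditioning set.
  P2: blocked at fork node Adherence ∈ conditioning set.
  P3: blocked at fork node Adherence ∈ conditioning set.
  P4: blocked at fork node Adherence ∈ conditioning set.
  P5: blocked at fork node Adherence ∈ conditioning set.
  P6: blocked at fork node Adherence ∈ conditioning set.
  P7: blocked at fork node Adherence ∈ conditioning set.
{Adherence} contains no descendant of Hospital and blocks every backdoor path.
No other singleton works — e.g. {PriorTherapy} leaves P3 open — so {Adherence} is the unique smallest valid adjustment set.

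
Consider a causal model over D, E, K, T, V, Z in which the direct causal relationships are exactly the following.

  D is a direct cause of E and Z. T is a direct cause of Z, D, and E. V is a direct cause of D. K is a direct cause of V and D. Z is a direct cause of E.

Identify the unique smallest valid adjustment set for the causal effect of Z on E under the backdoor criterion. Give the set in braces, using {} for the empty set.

Variables eligible for adjustment (non-descendants of Z, excluding Z and E): {D, K, T, V}.
Backdoor paths from Z to E:
  P1: Z <- T -> D -> E
  P2: Z <- T -> E
  P3: Z <- D <- T -> E
  P4: Z <- D -> E
The empty set is not sufficient: P1 (Z <- T -> D -> E) has no collider blocking it and no conditioned non-collider, so it is open.
Try {D, T}:
  P1: blocked at fork node T ∈ conditioning set.
  P2: blocked at fork node T ∈ conditioning set.
  P3: blocked at chain node D ∈ conditioning set.
  P4: blocked at fork node D ∈ conditioning set.
{D, T} contains no descendant of Z and blocks every backdoor path.
Every element of {D, T} is needed (dropping D leaves P4 open; dropping T leaves P2 open), so no proper subset is valid.
Among all size-2 subsets of the eligible variables, only {D, T} blocks every backdoor path, so it is the unique smallest valid adjustment set.

{D, T}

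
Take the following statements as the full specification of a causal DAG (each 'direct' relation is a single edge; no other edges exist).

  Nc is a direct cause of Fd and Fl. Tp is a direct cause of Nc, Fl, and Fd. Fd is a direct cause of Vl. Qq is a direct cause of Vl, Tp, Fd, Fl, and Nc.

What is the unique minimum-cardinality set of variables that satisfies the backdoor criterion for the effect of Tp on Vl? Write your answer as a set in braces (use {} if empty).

Variables eligible for adjustment (non-descendants of Tp, excluding Tp and Vl): {Qq}.
Backdoor paths from Tp to Vl:
  P1: Tp <- Qq -> Nc -> Fd -> Vl
  P2: Tp <- Qq -> Fl <- Nc -> Fd -> Vl
  P3: Tp <- Qq -> Fd -> Vl
  P4: Tp <- Qq -> Vl
The empty set is not sufficient: P1 (Tp <- Qq -> Nc -> Fd -> Vl) has no collider blocking it and no conditioned non-collider, so it is open.
Try {Qq}:
  P1: blocked at fork node Qq ∈ conditioning set.
  P2: blocked at fork node Qq ∈ conditioning set.
  P3: blocked at fork node Qq ∈ conditioning set.
  P4: blocked at fork node Qq ∈ conditioning set.
{Qq} contains no descendant of Tp and blocks every backdoor path.
{Qq} is the unique smallest valid adjustment set.

{Qq}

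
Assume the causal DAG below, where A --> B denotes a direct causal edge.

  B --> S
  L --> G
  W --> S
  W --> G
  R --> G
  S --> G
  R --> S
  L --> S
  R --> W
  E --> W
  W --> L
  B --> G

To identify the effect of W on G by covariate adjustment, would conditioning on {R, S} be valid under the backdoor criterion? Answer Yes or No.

No

Backdoor paths from W to G (paths whose first edge points into W):
  P1: W <- R -> S <- B -> G
  P2: W <- R -> S <- L -> G
  P3: W <- R -> S -> G
  P4: W <- R -> G
Condition 1 (no descendant of W in the set): FAILS — S is a descendant of W.
Condition 2 (every backdoor path blocked by {R, S}):
  P1: blocked at fork node R ∈ conditioning set.
  P2: blocked at fork node R ∈ conditioning set.
  P3: blocked at fork node R ∈ conditioning set.
  P4: blocked at fork node R ∈ conditioning set.
{R, S} does not satisfy the backdoor criterion.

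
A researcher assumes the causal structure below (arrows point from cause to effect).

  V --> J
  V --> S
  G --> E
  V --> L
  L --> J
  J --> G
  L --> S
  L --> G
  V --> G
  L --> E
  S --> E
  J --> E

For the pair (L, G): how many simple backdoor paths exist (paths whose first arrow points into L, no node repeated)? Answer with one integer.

5

A backdoor path from L to G is any simple undirected path whose first edge points into L (i.e. leaves L via a parent).
Parents of L: {V}.
Enumerating:
  P1: L <- V -> J -> G
  P2: L <- V -> J -> E <- G
  P3: L <- V -> G
  P4: L <- V -> S -> E <- J -> G
  P5: L <- V -> S -> E <- G
That exhausts the simple backdoor paths. Count: 5.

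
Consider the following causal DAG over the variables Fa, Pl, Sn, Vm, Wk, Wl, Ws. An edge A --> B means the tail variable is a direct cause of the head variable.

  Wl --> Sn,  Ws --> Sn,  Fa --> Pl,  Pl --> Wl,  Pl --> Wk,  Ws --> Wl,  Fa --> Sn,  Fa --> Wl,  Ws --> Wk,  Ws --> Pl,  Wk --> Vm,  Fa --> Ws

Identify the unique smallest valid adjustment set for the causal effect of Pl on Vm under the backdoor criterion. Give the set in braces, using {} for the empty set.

{Ws}

Variables eligible for adjustment (non-descendants of Pl, excluding Pl and Vm): {Fa, Ws}.
Backdoor paths from Pl to Vm:
  P1: Pl <- Fa -> Ws -> Wk -> Vm
  P2: Pl <- Fa -> Wl <- Ws -> Wk -> Vm
  P3: Pl <- Fa -> Wl -> Sn <- Ws -> Wk -> Vm
  P4: Pl <- Fa -> Sn <- Ws -> Wk -> Vm
  P5: Pl <- Fa -> Sn <- Wl <- Ws -> Wk -> Vm
  P6: Pl <- Ws -> Wk -> Vm
The empty set is not sufficient: P1 (Pl <- Fa -> Ws -> Wk -> Vm) has no collider blocking it and no conditioned non-collider, so it is open.
Try {Ws}:
  P1: blocked at chain node Ws ∈ conditioning set.
  P2: blocked at collider Wl (neither it nor any descendant is in the conditioning set).
  P3: blocked at collider Sn (neither it nor any descendant is in the conditioning set).
  P4: blocked at collider Sn (neither it nor any descendant is in the conditioning set).
  P5: blocked at collider Sn (neither it nor any descendant is in the conditioning set).
  P6: blocked at fork node Ws ∈ conditioning set.
{Ws} contains no descendant of Pl and blocks every backdoor path.
No other singleton works — e.g. {Fa} leaves P6 open — so {Ws} is the unique smallest valid adjustment set.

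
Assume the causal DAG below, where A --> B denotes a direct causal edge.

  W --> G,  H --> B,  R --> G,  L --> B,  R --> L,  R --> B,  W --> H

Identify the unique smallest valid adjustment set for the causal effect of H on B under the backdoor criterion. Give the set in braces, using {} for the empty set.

{}

Variables eligible for adjustment (non-descendants of H, excluding H and B): {G, L, R, W}.
Backdoor paths from H to B:
  P1: H <- W -> G <- R -> L -> B
  P2: H <- W -> G <- R -> B
Each backdoor path contains an unconditioned collider, so every path is already blocked with the empty conditioning set:
  P1: blocked at collider G (neither it nor any descendant is in the conditioning set).
  P2: blocked at collider G (neither it nor any descendant is in the conditioning set).
The empty set is therefore the unique smallest valid set.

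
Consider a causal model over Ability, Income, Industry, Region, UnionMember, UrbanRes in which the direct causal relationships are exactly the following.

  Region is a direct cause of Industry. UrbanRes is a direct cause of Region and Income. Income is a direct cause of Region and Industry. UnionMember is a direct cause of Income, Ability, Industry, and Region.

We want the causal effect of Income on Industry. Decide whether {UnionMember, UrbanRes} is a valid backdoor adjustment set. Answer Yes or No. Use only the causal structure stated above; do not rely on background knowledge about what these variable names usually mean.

Yes

Backdoor paths from Income to Industry (paths whose first edge points into Income):
  P1: Income <- UnionMember -> Region -> Industry
  P2: Income <- UnionMember -> Industry
  P3: Income <- UrbanRes -> Region <- UnionMember -> Industry
  P4: Income <- UrbanRes -> Region -> Industry
Condition 1 (no descendant of Income in the set): holds — descendants of Income are {Industry, Region}; none are in {UnionMember, UrbanRes}.
Condition 2 (every backdoor path blocked by {UnionMember, UrbanRes}):
  P1: blocked at fork node UnionMember ∈ conditioning set.
  P2: blocked at fork node UnionMember ∈ conditioning set.
  P3: blocked at fork node UrbanRes ∈ conditioning set.
  P4: blocked at fork node UrbanRes ∈ conditioning set.
{UnionMember, UrbanRes} satisfies the backdoor criterion.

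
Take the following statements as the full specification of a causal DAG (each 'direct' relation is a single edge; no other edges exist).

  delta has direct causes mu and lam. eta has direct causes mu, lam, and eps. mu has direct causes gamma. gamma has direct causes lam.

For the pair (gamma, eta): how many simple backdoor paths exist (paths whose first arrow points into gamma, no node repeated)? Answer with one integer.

A backdoor path from gamma to eta is any simple undirected path whose first edge points into gamma (i.e. leaves gamma via a parent).
Parents of gamma: {lam}.
Enumerating:
  P1: gamma <- lam -> delta <- mu -> eta
  P2: gamma <- lam -> eta
That exhausts the simple backdoor paths. Count: 2.

2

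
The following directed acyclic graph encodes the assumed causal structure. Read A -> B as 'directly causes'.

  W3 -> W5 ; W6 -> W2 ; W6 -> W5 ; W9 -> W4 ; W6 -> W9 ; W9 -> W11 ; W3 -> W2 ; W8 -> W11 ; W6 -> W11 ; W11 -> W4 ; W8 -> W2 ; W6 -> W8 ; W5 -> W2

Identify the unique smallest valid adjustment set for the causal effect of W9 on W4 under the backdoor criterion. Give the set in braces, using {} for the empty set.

{W6}

Variables eligible for adjustment (non-descendants of W9, excluding W9 and W4): {W2, W3, W5, W6, W8}.
Backdoor paths from W9 to W4:
  P1: W9 <- W6 -> W8 -> W11 -> W4
  P2: W9 <- W6 -> W11 -> W4
  P3: W9 <- W6 -> W5 <- W3 -> W2 <- W8 -> W11 -> W4
  P4: W9 <- W6 -> W5 -> W2 <- W8 -> W11 -> W4
  P5: W9 <- W6 -> W2 <- W8 -> W11 -> W4
The empty set is not sufficient: P1 (W9 <- W6 -> W8 -> W11 -> W4) has no collider blocking it and no conditioned non-collider, so it is open.
Try {W6}:
  P1: blocked at fork node W6 ∈ conditioning set.
  P2: blocked at fork node W6 ∈ conditioning set.
  P3: blocked at fork node W6 ∈ conditioning set.
  P4: blocked at fork node W6 ∈ conditioning set.
  P5: blocked at fork node W6 ∈ conditioning set.
{W6} contains no descendant of W9 and blocks every backdoor path.
No other singleton works — e.g. {W3} leaves P1 open — so {W6} is the unique smallest valid adjustment set.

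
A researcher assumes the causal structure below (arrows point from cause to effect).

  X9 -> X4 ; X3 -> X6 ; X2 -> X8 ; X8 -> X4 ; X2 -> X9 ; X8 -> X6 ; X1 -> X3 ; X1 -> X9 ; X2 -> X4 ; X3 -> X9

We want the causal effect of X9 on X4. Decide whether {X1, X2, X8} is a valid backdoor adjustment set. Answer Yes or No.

Yes

Backdoor paths from X9 to X4 (paths whose first edge points into X9):
  P1: X9 <- X1 -> X3 -> X6 <- X8 <- X2 -> X4
  P2: X9 <- X1 -> X3 -> X6 <- X8 -> X4
  P3: X9 <- X3 -> X6 <- X8 <- X2 -> X4
  P4: X9 <- X3 -> X6 <- X8 -> X4
  P5: X9 <- X2 -> X8 -> X4
  P6: X9 <- X2 -> X4
Condition 1 (no descendant of X9 in the set): holds — descendants of X9 are {X4}; none are in {X1, X2, X8}.
Condition 2 (every backdoor path blocked by {X1, X2, X8}):
  P1: blocked at fork node X1 ∈ conditioning set.
  P2: blocked at fork node X1 ∈ conditioning set.
  P3: blocked at collider X6 (neither it nor any descendant is in the conditioning set).
  P4: blocked at collider X6 (neither it nor any descendant is in the conditioning set).
  P5: blocked at fork node X2 ∈ conditioning set.
  P6: blocked at fork node X2 ∈ conditioning set.
{X1, X2, X8} satisfies the backdoor criterion.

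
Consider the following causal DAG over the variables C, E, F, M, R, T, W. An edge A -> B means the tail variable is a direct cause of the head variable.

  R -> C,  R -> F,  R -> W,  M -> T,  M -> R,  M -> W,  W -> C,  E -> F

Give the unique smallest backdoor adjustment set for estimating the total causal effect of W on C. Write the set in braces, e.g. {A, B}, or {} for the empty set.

{R}

Variables eligible for adjustment (non-descendants of W, excluding W and C): {E, F, M, R, T}.
Backdoor paths from W to C:
  P1: W <- M -> R -> C
  P2: W <- R -> C
The empty set is not sufficient: P1 (W <- M -> R -> C) has no collider blocking it and no conditioned non-collider, so it is open.
Try {R}:
  P1: blocked at chain node R ∈ conditioning set.
  P2: blocked at fork node R ∈ conditioning set.
{R} contains no descendant of W and blocks every backdoor path.
No other singleton works — e.g. {M} leaves P2 open — so {R} is the unique smallest valid adjustment set.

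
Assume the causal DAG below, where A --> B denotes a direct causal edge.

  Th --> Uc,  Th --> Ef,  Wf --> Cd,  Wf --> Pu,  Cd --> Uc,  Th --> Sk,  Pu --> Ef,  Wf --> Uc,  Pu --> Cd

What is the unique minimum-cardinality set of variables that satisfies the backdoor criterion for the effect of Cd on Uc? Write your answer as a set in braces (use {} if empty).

Variables eligible for adjustment (non-descendants of Cd, excluding Cd and Uc): {Ef, Pu, Sk, Th, Wf}.
Backdoor paths from Cd to Uc:
  P1: Cd <- Wf -> Pu -> Ef <- Th -> Uc
  P2: Cd <- Wf -> Uc
  P3: Cd <- Pu <- Wf -> Uc
  P4: Cd <- Pu -> Ef <- Th -> Uc
The empty set is not sufficient: P2 (Cd <- Wf -> Uc) has no collider blocking it and no conditioned non-collider, so it is open.
Try {Wf}:
  P1: blocked at fork node Wf ∈ conditioning set.
  P2: blocked at fork node Wf ∈ conditioning set.
  P3: blocked at fork node Wf ∈ conditioning set.
  P4: blocked at collider Ef (neither it nor any descendant is in the conditioning set).
{Wf} contains no descendant of Cd and blocks every backdoor path.
No other singleton works — e.g. {Th} leaves P2 open — so {Wf} is the unique smallest valid adjustment set.

{Wf}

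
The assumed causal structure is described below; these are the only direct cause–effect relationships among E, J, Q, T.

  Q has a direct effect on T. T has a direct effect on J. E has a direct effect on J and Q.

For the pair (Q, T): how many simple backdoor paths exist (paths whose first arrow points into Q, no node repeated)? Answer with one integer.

1

A backdoor path from Q to T is any simple undirected path whose first edge points into Q (i.e. leaves Q via a parent).
Parents of Q: {E}.
Enumerating:
  P1: Q <- E -> J <- T
That exhausts the simple backdoor paths. Count: 1.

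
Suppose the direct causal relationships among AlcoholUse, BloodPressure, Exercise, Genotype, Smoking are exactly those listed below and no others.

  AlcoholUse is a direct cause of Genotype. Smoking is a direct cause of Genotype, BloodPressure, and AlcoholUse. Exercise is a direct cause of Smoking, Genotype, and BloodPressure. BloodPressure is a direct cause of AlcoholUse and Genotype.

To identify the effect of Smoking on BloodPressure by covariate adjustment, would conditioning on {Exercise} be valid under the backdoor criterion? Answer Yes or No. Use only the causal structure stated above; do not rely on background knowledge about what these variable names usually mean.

Yes

Backdoor paths from Smoking to BloodPressure (paths whose first edge points into Smoking):
  P1: Smoking <- Exercise -> BloodPressure
  P2: Smoking <- Exercise -> Genotype <- BloodPressure
  P3: Smoking <- Exercise -> Genotype <- AlcoholUse <- BloodPressure
Condition 1 (no descendant of Smoking in the set): holds — descendants of Smoking are {AlcoholUse, BloodPressure, Genotype}; none are in {Exercise}.
Condition 2 (every backdoor path blocked by {Exercise}):
  P1: blocked at fork node Exercise ∈ conditioning set.
  P2: blocked at fork node Exercise ∈ conditioning set.
  P3: blocked at fork node Exercise ∈ conditioning set.
{Exercise} satisfies the backdoor criterion.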